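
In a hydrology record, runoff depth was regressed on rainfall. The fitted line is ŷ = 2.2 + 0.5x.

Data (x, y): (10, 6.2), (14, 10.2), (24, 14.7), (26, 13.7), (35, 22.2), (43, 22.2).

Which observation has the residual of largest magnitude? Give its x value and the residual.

x=10: ŷ = 2.2 + 0.5·10 = 7.2; e = 6.2 − 7.2 = -1
x=14: ŷ = 2.2 + 0.5·14 = 9.2; e = 10.2 − 9.2 = 1
x=24: ŷ = 2.2 + 0.5·24 = 14.2; e = 14.7 − 14.2 = 0.5
x=26: ŷ = 2.2 + 0.5·26 = 15.2; e = 13.7 − 15.2 = -1.5
x=35: ŷ = 2.2 + 0.5·35 = 19.7; e = 22.2 − 19.7 = 2.5
x=43: ŷ = 2.2 + 0.5·43 = 23.7; e = 22.2 − 23.7 = -1.5
Largest |e| is 2.5 at x = 35, residual 2.5.

x = 35, e = 2.5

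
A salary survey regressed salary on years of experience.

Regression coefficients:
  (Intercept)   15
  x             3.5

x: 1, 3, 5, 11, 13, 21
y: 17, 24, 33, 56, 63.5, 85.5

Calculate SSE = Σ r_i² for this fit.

x=1: ŷ = 15 + 3.5·1 = 18.5; r = 17 − 18.5 = -1.5
x=3: ŷ = 15 + 3.5·3 = 25.5; r = 24 − 25.5 = -1.5
x=5: ŷ = 15 + 3.5·5 = 32.5; r = 33 − 32.5 = 0.5
x=11: ŷ = 15 + 3.5·11 = 53.5; r = 56 − 53.5 = 2.5
x=13: ŷ = 15 + 3.5·13 = 60.5; r = 63.5 − 60.5 = 3
x=21: ŷ = 15 + 3.5·21 = 88.5; r = 85.5 − 88.5 = -3
SSE = 2.25 + 2.25 + 0.25 + 6.25 + 9 + 9 = 29

SSE = 29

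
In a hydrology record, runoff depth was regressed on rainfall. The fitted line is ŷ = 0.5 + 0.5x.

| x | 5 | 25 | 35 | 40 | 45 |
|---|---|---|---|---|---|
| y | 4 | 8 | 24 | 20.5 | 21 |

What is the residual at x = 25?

e = -5

ŷ = 0.5 + 0.5·25 = 13
e = 8 − 13 = -5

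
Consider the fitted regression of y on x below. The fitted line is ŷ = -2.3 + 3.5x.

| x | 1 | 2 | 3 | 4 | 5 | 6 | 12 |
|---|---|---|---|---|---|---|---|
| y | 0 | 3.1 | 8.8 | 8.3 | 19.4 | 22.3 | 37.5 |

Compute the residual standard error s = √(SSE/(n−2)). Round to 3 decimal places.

x=1: ŷ = -2.3 + 3.5·1 = 1.2; e = 0 − 1.2 = -1.2
x=2: ŷ = -2.3 + 3.5·2 = 4.7; e = 3.1 − 4.7 = -1.6
x=3: ŷ = -2.3 + 3.5·3 = 8.2; e = 8.8 − 8.2 = 0.6
x=4: ŷ = -2.3 + 3.5·4 = 11.7; e = 8.3 − 11.7 = -3.4
x=5: ŷ = -2.3 + 3.5·5 = 15.2; e = 19.4 − 15.2 = 4.2
x=6: ŷ = -2.3 + 3.5·6 = 18.7; e = 22.3 − 18.7 = 3.6
x=12: ŷ = -2.3 + 3.5·12 = 39.7; e = 37.5 − 39.7 = -2.2
SSE = 1.44 + 2.56 + 0.36 + 11.56 + 17.64 + 12.96 + 4.84 = 51.36
s = √(51.36/5) = √10.272 ≈ 3.205

s = 3.205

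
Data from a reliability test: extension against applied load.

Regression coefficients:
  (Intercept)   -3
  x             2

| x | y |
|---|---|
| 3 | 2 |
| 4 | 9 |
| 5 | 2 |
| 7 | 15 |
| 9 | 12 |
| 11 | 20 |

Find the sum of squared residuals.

x=3: ŷ = -3 + 2·3 = 3; r = 2 − 3 = -1
x=4: ŷ = -3 + 2·4 = 5; r = 9 − 5 = 4
x=5: ŷ = -3 + 2·5 = 7; r = 2 − 7 = -5
x=7: ŷ = -3 + 2·7 = 11; r = 15 − 11 = 4
x=9: ŷ = -3 + 2·9 = 15; r = 12 − 15 = -3
x=11: ŷ = -3 + 2·11 = 19; r = 20 − 19 = 1
SSE = 1 + 16 + 25 + 16 + 9 + 1 = 68

SSE = 68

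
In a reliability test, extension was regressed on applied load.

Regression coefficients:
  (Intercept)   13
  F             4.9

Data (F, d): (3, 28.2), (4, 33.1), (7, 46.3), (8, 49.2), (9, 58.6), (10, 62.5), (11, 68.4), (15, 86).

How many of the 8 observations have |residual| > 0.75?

F=3: d̂ = 13 + 4.9·3 = 27.7; r = 28.2 − 27.7 = 0.5
F=4: d̂ = 13 + 4.9·4 = 32.6; r = 33.1 − 32.6 = 0.5
F=7: d̂ = 13 + 4.9·7 = 47.3; r = 46.3 − 47.3 = -1
F=8: d̂ = 13 + 4.9·8 = 52.2; r = 49.2 − 52.2 = -3
F=9: d̂ = 13 + 4.9·9 = 57.1; r = 58.6 − 57.1 = 1.5
F=10: d̂ = 13 + 4.9·10 = 62; r = 62.5 − 62 = 0.5
F=11: d̂ = 13 + 4.9·11 = 66.9; r = 68.4 − 66.9 = 1.5
F=15: d̂ = 13 + 4.9·15 = 86.5; r = 86 − 86.5 = -0.5
|r| > 0.75: F=7 (|r|=1), F=8 (|r|=3), F=9 (|r|=1.5), F=11 (|r|=1.5) → 4

4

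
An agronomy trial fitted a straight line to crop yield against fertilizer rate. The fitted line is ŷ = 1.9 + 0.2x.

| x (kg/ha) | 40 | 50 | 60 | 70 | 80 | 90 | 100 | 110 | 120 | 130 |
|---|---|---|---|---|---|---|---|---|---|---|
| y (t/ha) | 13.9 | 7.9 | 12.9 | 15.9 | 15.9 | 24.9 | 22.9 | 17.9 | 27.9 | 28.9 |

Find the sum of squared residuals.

SSE = 104

x=40: ŷ = 1.9 + 0.2·40 = 9.9; r = 13.9 − 9.9 = 4
x=50: ŷ = 1.9 + 0.2·50 = 11.9; r = 7.9 − 11.9 = -4
x=60: ŷ = 1.9 + 0.2·60 = 13.9; r = 12.9 − 13.9 = -1
x=70: ŷ = 1.9 + 0.2·70 = 15.9; r = 15.9 − 15.9 = 0
x=80: ŷ = 1.9 + 0.2·80 = 17.9; r = 15.9 − 17.9 = -2
x=90: ŷ = 1.9 + 0.2·90 = 19.9; r = 24.9 − 19.9 = 5
x=100: ŷ = 1.9 + 0.2·100 = 21.9; r = 22.9 − 21.9 = 1
x=110: ŷ = 1.9 + 0.2·110 = 23.9; r = 17.9 − 23.9 = -6
x=120: ŷ = 1.9 + 0.2·120 = 25.9; r = 27.9 − 25.9 = 2
x=130: ŷ = 1.9 + 0.2·130 = 27.9; r = 28.9 − 27.9 = 1
SSE = 16 + 16 + 1 + 0 + 4 + 25 + 1 + 36 + 4 + 1 = 104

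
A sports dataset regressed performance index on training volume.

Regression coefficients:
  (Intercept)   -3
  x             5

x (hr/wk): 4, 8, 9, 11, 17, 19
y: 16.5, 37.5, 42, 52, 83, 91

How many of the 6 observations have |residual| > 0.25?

x=4: ŷ = -3 + 5·4 = 17; e = 16.5 − 17 = -0.5
x=8: ŷ = -3 + 5·8 = 37; e = 37.5 − 37 = 0.5
x=9: ŷ = -3 + 5·9 = 42; e = 42 − 42 = 0
x=11: ŷ = -3 + 5·11 = 52; e = 52 − 52 = 0
x=17: ŷ = -3 + 5·17 = 82; e = 83 − 82 = 1
x=19: ŷ = -3 + 5·19 = 92; e = 91 − 92 = -1
|e| > 0.25: x=4 (|e|=0.5), x=8 (|e|=0.5), x=17 (|e|=1), x=19 (|e|=1) → 4

4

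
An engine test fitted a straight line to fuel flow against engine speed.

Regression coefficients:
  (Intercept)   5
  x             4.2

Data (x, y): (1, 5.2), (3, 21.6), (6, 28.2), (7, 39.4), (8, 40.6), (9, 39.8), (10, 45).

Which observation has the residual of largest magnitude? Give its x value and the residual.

x=1: ŷ = 5 + 4.2·1 = 9.2; r = 5.2 − 9.2 = -4
x=3: ŷ = 5 + 4.2·3 = 17.6; r = 21.6 − 17.6 = 4
x=6: ŷ = 5 + 4.2·6 = 30.2; r = 28.2 − 30.2 = -2
x=7: ŷ = 5 + 4.2·7 = 34.4; r = 39.4 − 34.4 = 5
x=8: ŷ = 5 + 4.2·8 = 38.6; r = 40.6 − 38.6 = 2
x=9: ŷ = 5 + 4.2·9 = 42.8; r = 39.8 − 42.8 = -3
x=10: ŷ = 5 + 4.2·10 = 47; r = 45 − 47 = -2
Largest |r| is 5 at x = 7, residual 5.

x = 7, r = 5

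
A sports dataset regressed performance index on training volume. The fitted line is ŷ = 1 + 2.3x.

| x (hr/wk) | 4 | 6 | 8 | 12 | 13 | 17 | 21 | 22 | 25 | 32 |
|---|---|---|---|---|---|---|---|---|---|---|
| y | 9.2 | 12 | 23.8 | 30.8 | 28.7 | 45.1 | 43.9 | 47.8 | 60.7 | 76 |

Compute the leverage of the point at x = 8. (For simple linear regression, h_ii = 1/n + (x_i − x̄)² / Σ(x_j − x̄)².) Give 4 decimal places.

h = 0.1874

x̄ = (4 + 6 + 8 + 12 + 13 + 17 + 21 + 22 + 25 + 32)/10 = 16
Σ(x − x̄)² = 144 + 100 + 64 + 16 + 9 + 1 + 25 + 36 + 81 + 256 = 732
h = 1/10 + (-8)²/732 = 0.1 + 0.0874317 = 0.1874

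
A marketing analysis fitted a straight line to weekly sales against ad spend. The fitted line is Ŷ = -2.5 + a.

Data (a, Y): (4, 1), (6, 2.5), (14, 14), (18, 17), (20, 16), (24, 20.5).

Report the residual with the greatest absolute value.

a=4: Ŷ = -2.5 + 4 = 1.5; e = 1 − 1.5 = -0.5
a=6: Ŷ = -2.5 + 6 = 3.5; e = 2.5 − 3.5 = -1
a=14: Ŷ = -2.5 + 14 = 11.5; e = 14 − 11.5 = 2.5
a=18: Ŷ = -2.5 + 18 = 15.5; e = 17 − 15.5 = 1.5
a=20: Ŷ = -2.5 + 20 = 17.5; e = 16 − 17.5 = -1.5
a=24: Ŷ = -2.5 + 24 = 21.5; e = 20.5 − 21.5 = -1
Largest |e| is 2.5 at a = 14, residual 2.5.

e = 2.5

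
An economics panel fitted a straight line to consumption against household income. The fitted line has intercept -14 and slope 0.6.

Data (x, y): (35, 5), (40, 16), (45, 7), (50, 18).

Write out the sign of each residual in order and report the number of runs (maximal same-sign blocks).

x=35: ŷ = -14 + 0.6·35 = 7; r = 5 − 7 = -2
x=40: ŷ = -14 + 0.6·40 = 10; r = 16 − 10 = 6
x=45: ŷ = -14 + 0.6·45 = 13; r = 7 − 13 = -6
x=50: ŷ = -14 + 0.6·50 = 16; r = 18 − 16 = 2
Signs: − + − +
Runs: −×1, +×1, −×1, +×1 → 4

4 runs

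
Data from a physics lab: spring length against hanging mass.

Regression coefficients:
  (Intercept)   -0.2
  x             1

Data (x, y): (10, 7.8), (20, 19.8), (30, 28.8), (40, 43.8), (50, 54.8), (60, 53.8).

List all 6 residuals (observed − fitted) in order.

-2, 0, -1, 4, 5, -6

x=10: ŷ = -0.2 + 10 = 9.8; r = 7.8 − 9.8 = -2
x=20: ŷ = -0.2 + 20 = 19.8; r = 19.8 − 19.8 = 0
x=30: ŷ = -0.2 + 30 = 29.8; r = 28.8 − 29.8 = -1
x=40: ŷ = -0.2 + 40 = 39.8; r = 43.8 − 39.8 = 4
x=50: ŷ = -0.2 + 50 = 49.8; r = 54.8 − 49.8 = 5
x=60: ŷ = -0.2 + 60 = 59.8; r = 53.8 − 59.8 = -6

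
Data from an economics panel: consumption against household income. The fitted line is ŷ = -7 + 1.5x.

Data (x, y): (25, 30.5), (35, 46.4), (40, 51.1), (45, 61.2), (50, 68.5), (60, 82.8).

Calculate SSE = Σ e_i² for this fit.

x=25: ŷ = -7 + 1.5·25 = 30.5; e = 30.5 − 30.5 = 0
x=35: ŷ = -7 + 1.5·35 = 45.5; e = 46.4 − 45.5 = 0.9
x=40: ŷ = -7 + 1.5·40 = 53; e = 51.1 − 53 = -1.9
x=45: ŷ = -7 + 1.5·45 = 60.5; e = 61.2 − 60.5 = 0.7
x=50: ŷ = -7 + 1.5·50 = 68; e = 68.5 − 68 = 0.5
x=60: ŷ = -7 + 1.5·60 = 83; e = 82.8 − 83 = -0.2
SSE = 0 + 0.81 + 3.61 + 0.49 + 0.25 + 0.04 = 5.2

SSE = 5.2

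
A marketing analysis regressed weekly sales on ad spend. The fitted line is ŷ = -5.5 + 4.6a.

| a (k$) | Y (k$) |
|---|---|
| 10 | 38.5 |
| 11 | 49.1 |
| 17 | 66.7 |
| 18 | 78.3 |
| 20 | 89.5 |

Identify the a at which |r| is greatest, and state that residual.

a = 17, r = -6

a=10: ŷ = -5.5 + 4.6·10 = 40.5; r = 38.5 − 40.5 = -2
a=11: ŷ = -5.5 + 4.6·11 = 45.1; r = 49.1 − 45.1 = 4
a=17: ŷ = -5.5 + 4.6·17 = 72.7; r = 66.7 − 72.7 = -6
a=18: ŷ = -5.5 + 4.6·18 = 77.3; r = 78.3 − 77.3 = 1
a=20: ŷ = -5.5 + 4.6·20 = 86.5; r = 89.5 − 86.5 = 3
Largest |r| is 6 at a = 17, residual -6.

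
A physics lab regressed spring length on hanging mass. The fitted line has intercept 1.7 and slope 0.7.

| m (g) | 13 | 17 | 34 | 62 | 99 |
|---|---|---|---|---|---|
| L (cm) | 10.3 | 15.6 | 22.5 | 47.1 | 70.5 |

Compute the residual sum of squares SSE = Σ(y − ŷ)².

SSE = 17.5

m=13: L̂ = 1.7 + 0.7·13 = 10.8; r = 10.3 − 10.8 = -0.5
m=17: L̂ = 1.7 + 0.7·17 = 13.6; r = 15.6 − 13.6 = 2
m=34: L̂ = 1.7 + 0.7·34 = 25.5; r = 22.5 − 25.5 = -3
m=62: L̂ = 1.7 + 0.7·62 = 45.1; r = 47.1 − 45.1 = 2
m=99: L̂ = 1.7 + 0.7·99 = 71; r = 70.5 − 71 = -0.5
SSE = 0.25 + 4 + 9 + 4 + 0.25 = 17.5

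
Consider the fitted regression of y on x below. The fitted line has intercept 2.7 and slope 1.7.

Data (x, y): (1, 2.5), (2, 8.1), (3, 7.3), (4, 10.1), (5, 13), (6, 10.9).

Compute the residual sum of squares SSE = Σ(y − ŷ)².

x=1: ŷ = 2.7 + 1.7·1 = 4.4; e = 2.5 − 4.4 = -1.9
x=2: ŷ = 2.7 + 1.7·2 = 6.1; e = 8.1 − 6.1 = 2
x=3: ŷ = 2.7 + 1.7·3 = 7.8; e = 7.3 − 7.8 = -0.5
x=4: ŷ = 2.7 + 1.7·4 = 9.5; e = 10.1 − 9.5 = 0.6
x=5: ŷ = 2.7 + 1.7·5 = 11.2; e = 13 − 11.2 = 1.8
x=6: ŷ = 2.7 + 1.7·6 = 12.9; e = 10.9 − 12.9 = -2
SSE = 3.61 + 4 + 0.25 + 0.36 + 3.24 + 4 = 15.46

SSE = 15.46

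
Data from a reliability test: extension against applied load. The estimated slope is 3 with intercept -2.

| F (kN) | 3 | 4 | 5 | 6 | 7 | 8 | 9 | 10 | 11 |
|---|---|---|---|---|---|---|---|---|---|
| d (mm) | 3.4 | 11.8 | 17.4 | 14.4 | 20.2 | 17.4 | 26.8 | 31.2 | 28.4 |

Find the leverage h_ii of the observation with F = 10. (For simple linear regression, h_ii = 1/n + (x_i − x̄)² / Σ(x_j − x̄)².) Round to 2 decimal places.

h = 0.26

F̄ = (3 + 4 + 5 + 6 + 7 + 8 + 9 + 10 + 11)/9 = 7
Σ(F − F̄)² = 16 + 9 + 4 + 1 + 0 + 1 + 4 + 9 + 16 = 60
h = 1/9 + (3)²/60 = 0.111111 + 0.15 = 0.26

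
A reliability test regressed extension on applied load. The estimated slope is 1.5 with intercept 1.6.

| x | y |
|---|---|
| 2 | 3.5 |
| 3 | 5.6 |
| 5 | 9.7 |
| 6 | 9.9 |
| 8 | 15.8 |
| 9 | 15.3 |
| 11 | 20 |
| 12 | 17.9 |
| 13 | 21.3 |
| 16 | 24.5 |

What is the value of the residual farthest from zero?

x=2: ŷ = 1.6 + 1.5·2 = 4.6; e = 3.5 − 4.6 = -1.1
x=3: ŷ = 1.6 + 1.5·3 = 6.1; e = 5.6 − 6.1 = -0.5
x=5: ŷ = 1.6 + 1.5·5 = 9.1; e = 9.7 − 9.1 = 0.6
x=6: ŷ = 1.6 + 1.5·6 = 10.6; e = 9.9 − 10.6 = -0.7
x=8: ŷ = 1.6 + 1.5·8 = 13.6; e = 15.8 − 13.6 = 2.2
x=9: ŷ = 1.6 + 1.5·9 = 15.1; e = 15.3 − 15.1 = 0.2
x=11: ŷ = 1.6 + 1.5·11 = 18.1; e = 20 − 18.1 = 1.9
x=12: ŷ = 1.6 + 1.5·12 = 19.6; e = 17.9 − 19.6 = -1.7
x=13: ŷ = 1.6 + 1.5·13 = 21.1; e = 21.3 − 21.1 = 0.2
x=16: ŷ = 1.6 + 1.5·16 = 25.6; e = 24.5 − 25.6 = -1.1
Largest |e| is 2.2 at x = 8, residual 2.2.

e = 2.2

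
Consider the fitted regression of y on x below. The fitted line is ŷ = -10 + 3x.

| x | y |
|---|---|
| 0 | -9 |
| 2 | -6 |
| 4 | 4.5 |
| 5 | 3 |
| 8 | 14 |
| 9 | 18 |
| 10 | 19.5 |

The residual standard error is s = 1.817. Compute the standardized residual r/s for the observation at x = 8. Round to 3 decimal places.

ŷ = -10 + 3·8 = 14
r = 14 − 14 = 0
r/s = 0 / 1.817 = 0.000

0.000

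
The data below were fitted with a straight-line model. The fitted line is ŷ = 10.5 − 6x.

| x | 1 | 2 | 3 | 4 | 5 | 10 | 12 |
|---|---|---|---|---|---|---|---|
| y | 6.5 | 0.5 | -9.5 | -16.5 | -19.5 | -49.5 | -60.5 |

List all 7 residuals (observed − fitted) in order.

x=1: ŷ = 10.5 − 6·1 = 4.5; e = 6.5 − 4.5 = 2
x=2: ŷ = 10.5 − 6·2 = -1.5; e = 0.5 − (-1.5) = 2
x=3: ŷ = 10.5 − 6·3 = -7.5; e = -9.5 − (-7.5) = -2
x=4: ŷ = 10.5 − 6·4 = -13.5; e = -16.5 − (-13.5) = -3
x=5: ŷ = 10.5 − 6·5 = -19.5; e = -19.5 − (-19.5) = 0
x=10: ŷ = 10.5 − 6·10 = -49.5; e = -49.5 − (-49.5) = 0
x=12: ŷ = 10.5 − 6·12 = -61.5; e = -60.5 − (-61.5) = 1

2, 2, -2, -3, 0, 0, 1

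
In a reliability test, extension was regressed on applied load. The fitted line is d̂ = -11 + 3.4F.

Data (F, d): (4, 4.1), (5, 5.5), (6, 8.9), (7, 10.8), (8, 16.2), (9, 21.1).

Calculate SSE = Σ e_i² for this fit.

F=4: d̂ = -11 + 3.4·4 = 2.6; e = 4.1 − 2.6 = 1.5
F=5: d̂ = -11 + 3.4·5 = 6; e = 5.5 − 6 = -0.5
F=6: d̂ = -11 + 3.4·6 = 9.4; e = 8.9 − 9.4 = -0.5
F=7: d̂ = -11 + 3.4·7 = 12.8; e = 10.8 − 12.8 = -2
F=8: d̂ = -11 + 3.4·8 = 16.2; e = 16.2 − 16.2 = 0
F=9: d̂ = -11 + 3.4·9 = 19.6; e = 21.1 − 19.6 = 1.5
SSE = 2.25 + 0.25 + 0.25 + 4 + 0 + 2.25 = 9

SSE = 9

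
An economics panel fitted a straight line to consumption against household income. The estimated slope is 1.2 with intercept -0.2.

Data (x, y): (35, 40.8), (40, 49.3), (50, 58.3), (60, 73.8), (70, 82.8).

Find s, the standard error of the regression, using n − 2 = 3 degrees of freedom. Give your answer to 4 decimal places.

s = 1.8708

x=35: ŷ = -0.2 + 1.2·35 = 41.8; r = 40.8 − 41.8 = -1
x=40: ŷ = -0.2 + 1.2·40 = 47.8; r = 49.3 − 47.8 = 1.5
x=50: ŷ = -0.2 + 1.2·50 = 59.8; r = 58.3 − 59.8 = -1.5
x=60: ŷ = -0.2 + 1.2·60 = 71.8; r = 73.8 − 71.8 = 2
x=70: ŷ = -0.2 + 1.2·70 = 83.8; r = 82.8 − 83.8 = -1
SSE = 1 + 2.25 + 2.25 + 4 + 1 = 10.5
s = √(10.5/3) = √3.5 ≈ 1.8708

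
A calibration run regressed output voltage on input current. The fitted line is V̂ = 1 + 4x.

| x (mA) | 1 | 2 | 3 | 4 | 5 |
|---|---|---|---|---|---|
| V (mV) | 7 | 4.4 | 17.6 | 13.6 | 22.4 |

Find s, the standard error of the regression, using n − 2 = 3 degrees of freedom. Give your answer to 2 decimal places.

s = 4.47

x=1: V̂ = 1 + 4·1 = 5; e = 7 − 5 = 2
x=2: V̂ = 1 + 4·2 = 9; e = 4.4 − 9 = -4.6
x=3: V̂ = 1 + 4·3 = 13; e = 17.6 − 13 = 4.6
x=4: V̂ = 1 + 4·4 = 17; e = 13.6 − 17 = -3.4
x=5: V̂ = 1 + 4·5 = 21; e = 22.4 − 21 = 1.4
SSE = 4 + 21.16 + 21.16 + 11.56 + 1.96 = 59.84
s = √(59.84/3) = √19.9467 ≈ 4.47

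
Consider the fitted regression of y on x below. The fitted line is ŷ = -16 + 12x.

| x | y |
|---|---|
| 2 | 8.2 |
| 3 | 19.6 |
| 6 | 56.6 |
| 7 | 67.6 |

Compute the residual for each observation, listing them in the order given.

0.2, -0.4, 0.6, -0.4

x=2: ŷ = -16 + 12·2 = 8; e = 8.2 − 8 = 0.2
x=3: ŷ = -16 + 12·3 = 20; e = 19.6 − 20 = -0.4
x=6: ŷ = -16 + 12·6 = 56; e = 56.6 − 56 = 0.6
x=7: ŷ = -16 + 12·7 = 68; e = 67.6 − 68 = -0.4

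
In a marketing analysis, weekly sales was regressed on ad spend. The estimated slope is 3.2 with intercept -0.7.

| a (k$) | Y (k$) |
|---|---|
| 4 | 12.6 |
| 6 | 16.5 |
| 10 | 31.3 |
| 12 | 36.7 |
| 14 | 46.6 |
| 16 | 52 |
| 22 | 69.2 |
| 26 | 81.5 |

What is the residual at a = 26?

r = -1

ŷ = -0.7 + 3.2·26 = 82.5
r = 81.5 − 82.5 = -1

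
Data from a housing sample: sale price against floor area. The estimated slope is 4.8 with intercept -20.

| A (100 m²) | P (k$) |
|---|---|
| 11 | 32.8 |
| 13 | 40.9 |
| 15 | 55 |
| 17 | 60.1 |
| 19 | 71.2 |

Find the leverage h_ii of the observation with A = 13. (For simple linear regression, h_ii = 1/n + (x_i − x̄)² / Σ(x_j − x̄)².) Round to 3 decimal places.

Ā = (11 + 13 + 15 + 17 + 19)/5 = 15
Σ(A − Ā)² = 16 + 4 + 0 + 4 + 16 = 40
h = 1/5 + (-2)²/40 = 0.2 + 0.1 = 0.300

h = 0.300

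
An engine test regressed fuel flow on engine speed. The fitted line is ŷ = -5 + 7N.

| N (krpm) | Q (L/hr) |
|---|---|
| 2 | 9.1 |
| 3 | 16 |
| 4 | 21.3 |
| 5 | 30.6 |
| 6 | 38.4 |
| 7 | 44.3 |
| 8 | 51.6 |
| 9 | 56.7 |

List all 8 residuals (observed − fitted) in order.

N=2: ŷ = -5 + 7·2 = 9; e = 9.1 − 9 = 0.1
N=3: ŷ = -5 + 7·3 = 16; e = 16 − 16 = 0
N=4: ŷ = -5 + 7·4 = 23; e = 21.3 − 23 = -1.7
N=5: ŷ = -5 + 7·5 = 30; e = 30.6 − 30 = 0.6
N=6: ŷ = -5 + 7·6 = 37; e = 38.4 − 37 = 1.4
N=7: ŷ = -5 + 7·7 = 44; e = 44.3 − 44 = 0.3
N=8: ŷ = -5 + 7·8 = 51; e = 51.6 − 51 = 0.6
N=9: ŷ = -5 + 7·9 = 58; e = 56.7 − 58 = -1.3

0.1, 0, -1.7, 0.6, 1.4, 0.3, 0.6, -1.3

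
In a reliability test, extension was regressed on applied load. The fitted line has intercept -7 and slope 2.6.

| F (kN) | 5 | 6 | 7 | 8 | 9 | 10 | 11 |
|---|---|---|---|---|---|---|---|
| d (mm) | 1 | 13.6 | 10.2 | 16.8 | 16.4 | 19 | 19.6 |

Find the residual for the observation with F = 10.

d̂ = -7 + 2.6·10 = 19
e = 19 − 19 = 0

e = 0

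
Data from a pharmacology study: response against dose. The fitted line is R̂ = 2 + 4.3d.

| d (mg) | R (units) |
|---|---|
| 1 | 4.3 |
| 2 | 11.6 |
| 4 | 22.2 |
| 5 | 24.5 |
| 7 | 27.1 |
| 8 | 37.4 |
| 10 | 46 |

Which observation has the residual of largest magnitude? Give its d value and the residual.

d = 7, e = -5

d=1: R̂ = 2 + 4.3·1 = 6.3; e = 4.3 − 6.3 = -2
d=2: R̂ = 2 + 4.3·2 = 10.6; e = 11.6 − 10.6 = 1
d=4: R̂ = 2 + 4.3·4 = 19.2; e = 22.2 − 19.2 = 3
d=5: R̂ = 2 + 4.3·5 = 23.5; e = 24.5 − 23.5 = 1
d=7: R̂ = 2 + 4.3·7 = 32.1; e = 27.1 − 32.1 = -5
d=8: R̂ = 2 + 4.3·8 = 36.4; e = 37.4 − 36.4 = 1
d=10: R̂ = 2 + 4.3·10 = 45; e = 46 − 45 = 1
Largest |e| is 5 at d = 7, residual -5.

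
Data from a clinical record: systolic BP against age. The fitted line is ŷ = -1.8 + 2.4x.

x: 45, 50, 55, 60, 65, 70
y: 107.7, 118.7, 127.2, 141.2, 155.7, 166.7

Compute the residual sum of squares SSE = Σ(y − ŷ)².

SSE = 15

x=45: ŷ = -1.8 + 2.4·45 = 106.2; e = 107.7 − 106.2 = 1.5
x=50: ŷ = -1.8 + 2.4·50 = 118.2; e = 118.7 − 118.2 = 0.5
x=55: ŷ = -1.8 + 2.4·55 = 130.2; e = 127.2 − 130.2 = -3
x=60: ŷ = -1.8 + 2.4·60 = 142.2; e = 141.2 − 142.2 = -1
x=65: ŷ = -1.8 + 2.4·65 = 154.2; e = 155.7 − 154.2 = 1.5
x=70: ŷ = -1.8 + 2.4·70 = 166.2; e = 166.7 − 166.2 = 0.5
SSE = 2.25 + 0.25 + 9 + 1 + 2.25 + 0.25 = 15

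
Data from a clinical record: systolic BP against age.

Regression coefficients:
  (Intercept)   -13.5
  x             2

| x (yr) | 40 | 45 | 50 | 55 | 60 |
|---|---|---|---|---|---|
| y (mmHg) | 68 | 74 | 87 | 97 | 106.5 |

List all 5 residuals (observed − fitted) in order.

x=40: ŷ = -13.5 + 2·40 = 66.5; e = 68 − 66.5 = 1.5
x=45: ŷ = -13.5 + 2·45 = 76.5; e = 74 − 76.5 = -2.5
x=50: ŷ = -13.5 + 2·50 = 86.5; e = 87 − 86.5 = 0.5
x=55: ŷ = -13.5 + 2·55 = 96.5; e = 97 − 96.5 = 0.5
x=60: ŷ = -13.5 + 2·60 = 106.5; e = 106.5 − 106.5 = 0

1.5, -2.5, 0.5, 0.5, 0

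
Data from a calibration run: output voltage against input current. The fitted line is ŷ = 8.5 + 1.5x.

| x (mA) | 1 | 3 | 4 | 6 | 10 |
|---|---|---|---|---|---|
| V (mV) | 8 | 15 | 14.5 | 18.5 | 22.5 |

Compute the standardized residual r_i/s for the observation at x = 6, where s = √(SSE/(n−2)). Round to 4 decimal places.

x=1: ŷ = 8.5 + 1.5·1 = 10; r = 8 − 10 = -2
x=3: ŷ = 8.5 + 1.5·3 = 13; r = 15 − 13 = 2
x=4: ŷ = 8.5 + 1.5·4 = 14.5; r = 14.5 − 14.5 = 0
x=6: ŷ = 8.5 + 1.5·6 = 17.5; r = 18.5 − 17.5 = 1
x=10: ŷ = 8.5 + 1.5·10 = 23.5; r = 22.5 − 23.5 = -1
SSE = 4 + 4 + 0 + 1 + 1 = 10
s = √(10/3) = 1.82574
r/s = 1 / 1.82574 = 0.5477

0.5477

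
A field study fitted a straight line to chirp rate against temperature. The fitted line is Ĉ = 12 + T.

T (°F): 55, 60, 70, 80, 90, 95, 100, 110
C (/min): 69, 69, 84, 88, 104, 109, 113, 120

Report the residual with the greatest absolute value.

r = -4

T=55: Ĉ = 12 + 55 = 67; r = 69 − 67 = 2
T=60: Ĉ = 12 + 60 = 72; r = 69 − 72 = -3
T=70: Ĉ = 12 + 70 = 82; r = 84 − 82 = 2
T=80: Ĉ = 12 + 80 = 92; r = 88 − 92 = -4
T=90: Ĉ = 12 + 90 = 102; r = 104 − 102 = 2
T=95: Ĉ = 12 + 95 = 107; r = 109 − 107 = 2
T=100: Ĉ = 12 + 100 = 112; r = 113 − 112 = 1
T=110: Ĉ = 12 + 110 = 122; r = 120 − 122 = -2
Largest |r| is 4 at T = 80, residual -4.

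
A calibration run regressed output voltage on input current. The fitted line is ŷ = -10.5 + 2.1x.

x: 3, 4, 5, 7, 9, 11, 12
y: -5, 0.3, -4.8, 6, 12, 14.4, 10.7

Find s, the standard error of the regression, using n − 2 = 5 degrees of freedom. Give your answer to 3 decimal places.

s = 3.602

x=3: ŷ = -10.5 + 2.1·3 = -4.2; e = -5 − (-4.2) = -0.8
x=4: ŷ = -10.5 + 2.1·4 = -2.1; e = 0.3 − (-2.1) = 2.4
x=5: ŷ = -10.5 + 2.1·5 = 0; e = -4.8 − 0 = -4.8
x=7: ŷ = -10.5 + 2.1·7 = 4.2; e = 6 − 4.2 = 1.8
x=9: ŷ = -10.5 + 2.1·9 = 8.4; e = 12 − 8.4 = 3.6
x=11: ŷ = -10.5 + 2.1·11 = 12.6; e = 14.4 − 12.6 = 1.8
x=12: ŷ = -10.5 + 2.1·12 = 14.7; e = 10.7 − 14.7 = -4
SSE = 0.64 + 5.76 + 23.04 + 3.24 + 12.96 + 3.24 + 16 = 64.88
s = √(64.88/5) = √12.976 ≈ 3.602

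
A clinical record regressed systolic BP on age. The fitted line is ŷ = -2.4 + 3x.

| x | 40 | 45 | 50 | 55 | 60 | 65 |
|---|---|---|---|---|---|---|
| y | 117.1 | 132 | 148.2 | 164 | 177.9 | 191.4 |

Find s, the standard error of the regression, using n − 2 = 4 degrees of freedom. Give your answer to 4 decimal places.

s = 1.0559

x=40: ŷ = -2.4 + 3·40 = 117.6; r = 117.1 − 117.6 = -0.5
x=45: ŷ = -2.4 + 3·45 = 132.6; r = 132 − 132.6 = -0.6
x=50: ŷ = -2.4 + 3·50 = 147.6; r = 148.2 − 147.6 = 0.6
x=55: ŷ = -2.4 + 3·55 = 162.6; r = 164 − 162.6 = 1.4
x=60: ŷ = -2.4 + 3·60 = 177.6; r = 177.9 − 177.6 = 0.3
x=65: ŷ = -2.4 + 3·65 = 192.6; r = 191.4 − 192.6 = -1.2
SSE = 0.25 + 0.36 + 0.36 + 1.96 + 0.09 + 1.44 = 4.46
s = √(4.46/4) = √1.115 ≈ 1.0559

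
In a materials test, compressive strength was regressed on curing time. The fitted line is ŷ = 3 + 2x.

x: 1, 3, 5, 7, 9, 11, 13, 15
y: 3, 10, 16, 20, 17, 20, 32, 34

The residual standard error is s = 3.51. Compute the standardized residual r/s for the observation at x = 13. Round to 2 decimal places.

0.85

ŷ = 3 + 2·13 = 29
r = 32 − 29 = 3
r/s = 3 / 3.51 = 0.85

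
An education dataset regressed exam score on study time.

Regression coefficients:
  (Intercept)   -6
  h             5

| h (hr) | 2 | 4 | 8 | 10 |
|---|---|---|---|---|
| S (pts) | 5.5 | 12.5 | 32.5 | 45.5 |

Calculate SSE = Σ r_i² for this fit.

h=2: Ŝ = -6 + 5·2 = 4; r = 5.5 − 4 = 1.5
h=4: Ŝ = -6 + 5·4 = 14; r = 12.5 − 14 = -1.5
h=8: Ŝ = -6 + 5·8 = 34; r = 32.5 − 34 = -1.5
h=10: Ŝ = -6 + 5·10 = 44; r = 45.5 − 44 = 1.5
SSE = 2.25 + 2.25 + 2.25 + 2.25 = 9

SSE = 9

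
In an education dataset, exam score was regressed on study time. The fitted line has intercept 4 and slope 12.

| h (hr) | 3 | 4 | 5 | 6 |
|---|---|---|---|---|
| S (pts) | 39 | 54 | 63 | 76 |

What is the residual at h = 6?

r = 0

ŷ = 4 + 12·6 = 76
r = 76 − 76 = 0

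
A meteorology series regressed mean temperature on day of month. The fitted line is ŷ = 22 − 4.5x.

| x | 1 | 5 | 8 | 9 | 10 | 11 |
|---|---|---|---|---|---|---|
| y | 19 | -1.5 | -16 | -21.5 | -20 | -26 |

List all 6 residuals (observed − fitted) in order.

1.5, -1, -2, -3, 3, 1.5

x=1: ŷ = 22 − 4.5·1 = 17.5; e = 19 − 17.5 = 1.5
x=5: ŷ = 22 − 4.5·5 = -0.5; e = -1.5 − (-0.5) = -1
x=8: ŷ = 22 − 4.5·8 = -14; e = -16 − (-14) = -2
x=9: ŷ = 22 − 4.5·9 = -18.5; e = -21.5 − (-18.5) = -3
x=10: ŷ = 22 − 4.5·10 = -23; e = -20 − (-23) = 3
x=11: ŷ = 22 − 4.5·11 = -27.5; e = -26 − (-27.5) = 1.5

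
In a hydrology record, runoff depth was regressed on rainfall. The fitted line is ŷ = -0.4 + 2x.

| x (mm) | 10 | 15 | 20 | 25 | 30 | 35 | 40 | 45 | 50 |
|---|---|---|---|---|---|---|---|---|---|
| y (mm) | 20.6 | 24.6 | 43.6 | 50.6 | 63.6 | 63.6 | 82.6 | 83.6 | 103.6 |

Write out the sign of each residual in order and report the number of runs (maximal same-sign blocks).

x=10: ŷ = -0.4 + 2·10 = 19.6; e = 20.6 − 19.6 = 1
x=15: ŷ = -0.4 + 2·15 = 29.6; e = 24.6 − 29.6 = -5
x=20: ŷ = -0.4 + 2·20 = 39.6; e = 43.6 − 39.6 = 4
x=25: ŷ = -0.4 + 2·25 = 49.6; e = 50.6 − 49.6 = 1
x=30: ŷ = -0.4 + 2·30 = 59.6; e = 63.6 − 59.6 = 4
x=35: ŷ = -0.4 + 2·35 = 69.6; e = 63.6 − 69.6 = -6
x=40: ŷ = -0.4 + 2·40 = 79.6; e = 82.6 − 79.6 = 3
x=45: ŷ = -0.4 + 2·45 = 89.6; e = 83.6 − 89.6 = -6
x=50: ŷ = -0.4 + 2·50 = 99.6; e = 103.6 − 99.6 = 4
Signs: + − + + + − + − +
Runs: +×1, −×1, +×3, −×1, +×1, −×1, +×1 → 7

7 runs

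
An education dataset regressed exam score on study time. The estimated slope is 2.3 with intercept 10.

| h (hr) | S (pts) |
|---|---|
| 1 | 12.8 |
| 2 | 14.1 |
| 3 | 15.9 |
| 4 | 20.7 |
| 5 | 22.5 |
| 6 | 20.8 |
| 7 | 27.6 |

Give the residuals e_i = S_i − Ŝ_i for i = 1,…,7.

h=1: Ŝ = 10 + 2.3·1 = 12.3; e = 12.8 − 12.3 = 0.5
h=2: Ŝ = 10 + 2.3·2 = 14.6; e = 14.1 − 14.6 = -0.5
h=3: Ŝ = 10 + 2.3·3 = 16.9; e = 15.9 − 16.9 = -1
h=4: Ŝ = 10 + 2.3·4 = 19.2; e = 20.7 − 19.2 = 1.5
h=5: Ŝ = 10 + 2.3·5 = 21.5; e = 22.5 − 21.5 = 1
h=6: Ŝ = 10 + 2.3·6 = 23.8; e = 20.8 − 23.8 = -3
h=7: Ŝ = 10 + 2.3·7 = 26.1; e = 27.6 − 26.1 = 1.5

0.5, -0.5, -1, 1.5, 1, -3, 1.5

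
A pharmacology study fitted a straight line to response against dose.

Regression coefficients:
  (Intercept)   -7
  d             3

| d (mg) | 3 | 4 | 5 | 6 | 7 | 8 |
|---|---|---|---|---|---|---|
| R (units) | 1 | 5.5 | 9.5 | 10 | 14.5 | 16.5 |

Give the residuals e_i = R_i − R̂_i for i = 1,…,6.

-1, 0.5, 1.5, -1, 0.5, -0.5

d=3: R̂ = -7 + 3·3 = 2; e = 1 − 2 = -1
d=4: R̂ = -7 + 3·4 = 5; e = 5.5 − 5 = 0.5
d=5: R̂ = -7 + 3·5 = 8; e = 9.5 − 8 = 1.5
d=6: R̂ = -7 + 3·6 = 11; e = 10 − 11 = -1
d=7: R̂ = -7 + 3·7 = 14; e = 14.5 − 14 = 0.5
d=8: R̂ = -7 + 3·8 = 17; e = 16.5 − 17 = -0.5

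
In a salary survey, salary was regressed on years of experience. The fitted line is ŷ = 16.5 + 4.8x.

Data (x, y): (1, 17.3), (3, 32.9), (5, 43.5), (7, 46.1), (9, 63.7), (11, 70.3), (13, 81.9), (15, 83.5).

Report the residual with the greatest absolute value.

x=1: ŷ = 16.5 + 4.8·1 = 21.3; e = 17.3 − 21.3 = -4
x=3: ŷ = 16.5 + 4.8·3 = 30.9; e = 32.9 − 30.9 = 2
x=5: ŷ = 16.5 + 4.8·5 = 40.5; e = 43.5 − 40.5 = 3
x=7: ŷ = 16.5 + 4.8·7 = 50.1; e = 46.1 − 50.1 = -4
x=9: ŷ = 16.5 + 4.8·9 = 59.7; e = 63.7 − 59.7 = 4
x=11: ŷ = 16.5 + 4.8·11 = 69.3; e = 70.3 − 69.3 = 1
x=13: ŷ = 16.5 + 4.8·13 = 78.9; e = 81.9 − 78.9 = 3
x=15: ŷ = 16.5 + 4.8·15 = 88.5; e = 83.5 − 88.5 = -5
Largest |e| is 5 at x = 15, residual -5.

e = -5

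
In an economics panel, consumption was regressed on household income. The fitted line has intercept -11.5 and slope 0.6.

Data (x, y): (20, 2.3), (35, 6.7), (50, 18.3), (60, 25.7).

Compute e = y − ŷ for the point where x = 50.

ŷ = -11.5 + 0.6·50 = 18.5
e = 18.3 − 18.5 = -0.2

e = -0.2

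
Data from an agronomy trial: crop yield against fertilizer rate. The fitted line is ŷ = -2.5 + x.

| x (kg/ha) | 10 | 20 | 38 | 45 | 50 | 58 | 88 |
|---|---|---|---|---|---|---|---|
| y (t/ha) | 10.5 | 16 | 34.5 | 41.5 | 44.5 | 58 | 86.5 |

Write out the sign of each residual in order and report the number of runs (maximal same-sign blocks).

3 runs

x=10: ŷ = -2.5 + 10 = 7.5; e = 10.5 − 7.5 = 3
x=20: ŷ = -2.5 + 20 = 17.5; e = 16 − 17.5 = -1.5
x=38: ŷ = -2.5 + 38 = 35.5; e = 34.5 − 35.5 = -1
x=45: ŷ = -2.5 + 45 = 42.5; e = 41.5 − 42.5 = -1
x=50: ŷ = -2.5 + 50 = 47.5; e = 44.5 − 47.5 = -3
x=58: ŷ = -2.5 + 58 = 55.5; e = 58 − 55.5 = 2.5
x=88: ŷ = -2.5 + 88 = 85.5; e = 86.5 − 85.5 = 1
Signs: + − − − − + +
Runs: +×1, −×4, +×2 → 3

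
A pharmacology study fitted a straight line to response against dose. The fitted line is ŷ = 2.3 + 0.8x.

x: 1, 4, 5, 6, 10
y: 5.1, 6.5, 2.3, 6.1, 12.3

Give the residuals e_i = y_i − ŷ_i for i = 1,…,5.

2, 1, -4, -1, 2

x=1: ŷ = 2.3 + 0.8·1 = 3.1; e = 5.1 − 3.1 = 2
x=4: ŷ = 2.3 + 0.8·4 = 5.5; e = 6.5 − 5.5 = 1
x=5: ŷ = 2.3 + 0.8·5 = 6.3; e = 2.3 − 6.3 = -4
x=6: ŷ = 2.3 + 0.8·6 = 7.1; e = 6.1 − 7.1 = -1
x=10: ŷ = 2.3 + 0.8·10 = 10.3; e = 12.3 − 10.3 = 2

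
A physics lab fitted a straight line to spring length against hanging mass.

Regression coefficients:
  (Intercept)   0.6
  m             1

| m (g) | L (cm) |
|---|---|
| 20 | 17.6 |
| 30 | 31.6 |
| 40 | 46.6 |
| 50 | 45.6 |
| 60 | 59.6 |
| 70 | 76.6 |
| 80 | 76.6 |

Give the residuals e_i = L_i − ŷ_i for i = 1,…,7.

m=20: ŷ = 0.6 + 20 = 20.6; e = 17.6 − 20.6 = -3
m=30: ŷ = 0.6 + 30 = 30.6; e = 31.6 − 30.6 = 1
m=40: ŷ = 0.6 + 40 = 40.6; e = 46.6 − 40.6 = 6
m=50: ŷ = 0.6 + 50 = 50.6; e = 45.6 − 50.6 = -5
m=60: ŷ = 0.6 + 60 = 60.6; e = 59.6 − 60.6 = -1
m=70: ŷ = 0.6 + 70 = 70.6; e = 76.6 − 70.6 = 6
m=80: ŷ = 0.6 + 80 = 80.6; e = 76.6 − 80.6 = -4

-3, 1, 6, -5, -1, 6, -4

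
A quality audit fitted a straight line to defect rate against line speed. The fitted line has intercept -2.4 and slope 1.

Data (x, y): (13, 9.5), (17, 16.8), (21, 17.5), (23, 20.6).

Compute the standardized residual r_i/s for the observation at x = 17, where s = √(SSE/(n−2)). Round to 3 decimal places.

1.155

x=13: ŷ = -2.4 + 13 = 10.6; r = 9.5 − 10.6 = -1.1
x=17: ŷ = -2.4 + 17 = 14.6; r = 16.8 − 14.6 = 2.2
x=21: ŷ = -2.4 + 21 = 18.6; r = 17.5 − 18.6 = -1.1
x=23: ŷ = -2.4 + 23 = 20.6; r = 20.6 − 20.6 = 0
SSE = 1.21 + 4.84 + 1.21 + 0 = 7.26
s = √(7.26/2) = 1.90526
r/s = 2.2 / 1.90526 = 1.155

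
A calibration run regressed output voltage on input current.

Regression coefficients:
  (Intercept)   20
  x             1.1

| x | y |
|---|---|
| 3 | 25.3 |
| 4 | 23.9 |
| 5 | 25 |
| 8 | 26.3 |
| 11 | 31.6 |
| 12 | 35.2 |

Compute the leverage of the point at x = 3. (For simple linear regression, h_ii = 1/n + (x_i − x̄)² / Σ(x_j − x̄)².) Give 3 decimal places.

h = 0.412

x̄ = (3 + 4 + 5 + 8 + 11 + 12)/6 = 7.16667
Σ(x − x̄)² = 17.3611 + 10.0278 + 4.69444 + 0.694444 + 14.6944 + 23.3611 = 70.8333
h = 1/6 + (-4.16667)²/70.8333 = 0.166667 + 0.245098 = 0.412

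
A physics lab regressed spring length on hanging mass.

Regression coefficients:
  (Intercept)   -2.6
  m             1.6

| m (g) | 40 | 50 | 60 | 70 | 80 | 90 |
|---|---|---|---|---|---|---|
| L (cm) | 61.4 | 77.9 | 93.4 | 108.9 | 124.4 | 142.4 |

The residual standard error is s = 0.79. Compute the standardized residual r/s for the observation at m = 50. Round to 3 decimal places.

0.633

ŷ = -2.6 + 1.6·50 = 77.4
r = 77.9 − 77.4 = 0.5
r/s = 0.5 / 0.79 = 0.633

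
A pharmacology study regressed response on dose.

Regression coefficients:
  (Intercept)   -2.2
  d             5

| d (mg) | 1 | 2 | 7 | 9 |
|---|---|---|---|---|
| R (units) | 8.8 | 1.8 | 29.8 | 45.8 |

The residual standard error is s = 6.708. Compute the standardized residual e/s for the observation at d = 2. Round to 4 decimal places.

-0.8945

R̂ = -2.2 + 5·2 = 7.8
e = 1.8 − 7.8 = -6
e/s = -6 / 6.708 = -0.8945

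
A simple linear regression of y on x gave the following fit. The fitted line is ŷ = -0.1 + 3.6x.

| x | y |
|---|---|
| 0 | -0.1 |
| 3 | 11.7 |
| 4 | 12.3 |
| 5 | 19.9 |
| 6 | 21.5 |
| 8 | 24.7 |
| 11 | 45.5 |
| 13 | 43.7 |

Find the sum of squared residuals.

SSE = 70

x=0: ŷ = -0.1 + 3.6·0 = -0.1; e = -0.1 − (-0.1) = 0
x=3: ŷ = -0.1 + 3.6·3 = 10.7; e = 11.7 − 10.7 = 1
x=4: ŷ = -0.1 + 3.6·4 = 14.3; e = 12.3 − 14.3 = -2
x=5: ŷ = -0.1 + 3.6·5 = 17.9; e = 19.9 − 17.9 = 2
x=6: ŷ = -0.1 + 3.6·6 = 21.5; e = 21.5 − 21.5 = 0
x=8: ŷ = -0.1 + 3.6·8 = 28.7; e = 24.7 − 28.7 = -4
x=11: ŷ = -0.1 + 3.6·11 = 39.5; e = 45.5 − 39.5 = 6
x=13: ŷ = -0.1 + 3.6·13 = 46.7; e = 43.7 − 46.7 = -3
SSE = 0 + 1 + 4 + 4 + 0 + 16 + 36 + 9 = 70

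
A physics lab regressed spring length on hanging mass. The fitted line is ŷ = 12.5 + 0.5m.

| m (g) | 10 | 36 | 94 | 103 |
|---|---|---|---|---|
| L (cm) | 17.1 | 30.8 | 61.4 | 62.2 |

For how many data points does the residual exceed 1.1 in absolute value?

2

m=10: ŷ = 12.5 + 0.5·10 = 17.5; e = 17.1 − 17.5 = -0.4
m=36: ŷ = 12.5 + 0.5·36 = 30.5; e = 30.8 − 30.5 = 0.3
m=94: ŷ = 12.5 + 0.5·94 = 59.5; e = 61.4 − 59.5 = 1.9
m=103: ŷ = 12.5 + 0.5·103 = 64; e = 62.2 − 64 = -1.8
|e| > 1.1: m=94 (|e|=1.9), m=103 (|e|=1.8) → 2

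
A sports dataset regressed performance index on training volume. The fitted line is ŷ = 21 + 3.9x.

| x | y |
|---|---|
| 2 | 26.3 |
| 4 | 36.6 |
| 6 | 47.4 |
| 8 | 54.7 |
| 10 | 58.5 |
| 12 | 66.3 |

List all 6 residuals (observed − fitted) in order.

x=2: ŷ = 21 + 3.9·2 = 28.8; e = 26.3 − 28.8 = -2.5
x=4: ŷ = 21 + 3.9·4 = 36.6; e = 36.6 − 36.6 = 0
x=6: ŷ = 21 + 3.9·6 = 44.4; e = 47.4 − 44.4 = 3
x=8: ŷ = 21 + 3.9·8 = 52.2; e = 54.7 − 52.2 = 2.5
x=10: ŷ = 21 + 3.9·10 = 60; e = 58.5 − 60 = -1.5
x=12: ŷ = 21 + 3.9·12 = 67.8; e = 66.3 − 67.8 = -1.5

-2.5, 0, 3, 2.5, -1.5, -1.5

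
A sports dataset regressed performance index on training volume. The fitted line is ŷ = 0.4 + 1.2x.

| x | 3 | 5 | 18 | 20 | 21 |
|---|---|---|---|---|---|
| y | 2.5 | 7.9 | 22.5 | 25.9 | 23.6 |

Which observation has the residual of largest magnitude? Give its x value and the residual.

x=3: ŷ = 0.4 + 1.2·3 = 4; r = 2.5 − 4 = -1.5
x=5: ŷ = 0.4 + 1.2·5 = 6.4; r = 7.9 − 6.4 = 1.5
x=18: ŷ = 0.4 + 1.2·18 = 22; r = 22.5 − 22 = 0.5
x=20: ŷ = 0.4 + 1.2·20 = 24.4; r = 25.9 − 24.4 = 1.5
x=21: ŷ = 0.4 + 1.2·21 = 25.6; r = 23.6 − 25.6 = -2
Largest |r| is 2 at x = 21, residual -2.

x = 21, r = -2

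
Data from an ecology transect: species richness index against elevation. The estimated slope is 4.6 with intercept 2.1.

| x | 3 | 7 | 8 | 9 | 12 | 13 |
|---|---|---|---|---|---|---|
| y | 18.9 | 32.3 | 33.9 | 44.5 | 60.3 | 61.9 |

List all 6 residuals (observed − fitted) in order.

x=3: ŷ = 2.1 + 4.6·3 = 15.9; r = 18.9 − 15.9 = 3
x=7: ŷ = 2.1 + 4.6·7 = 34.3; r = 32.3 − 34.3 = -2
x=8: ŷ = 2.1 + 4.6·8 = 38.9; r = 33.9 − 38.9 = -5
x=9: ŷ = 2.1 + 4.6·9 = 43.5; r = 44.5 − 43.5 = 1
x=12: ŷ = 2.1 + 4.6·12 = 57.3; r = 60.3 − 57.3 = 3
x=13: ŷ = 2.1 + 4.6·13 = 61.9; r = 61.9 − 61.9 = 0

3, -2, -5, 1, 3, 0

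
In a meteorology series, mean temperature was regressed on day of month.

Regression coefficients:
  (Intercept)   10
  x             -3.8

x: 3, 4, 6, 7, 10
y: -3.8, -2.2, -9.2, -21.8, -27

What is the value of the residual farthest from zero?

e = -5.2

x=3: ŷ = 10 − 3.8·3 = -1.4; e = -3.8 − (-1.4) = -2.4
x=4: ŷ = 10 − 3.8·4 = -5.2; e = -2.2 − (-5.2) = 3
x=6: ŷ = 10 − 3.8·6 = -12.8; e = -9.2 − (-12.8) = 3.6
x=7: ŷ = 10 − 3.8·7 = -16.6; e = -21.8 − (-16.6) = -5.2
x=10: ŷ = 10 − 3.8·10 = -28; e = -27 − (-28) = 1
Largest |e| is 5.2 at x = 7, residual -5.2.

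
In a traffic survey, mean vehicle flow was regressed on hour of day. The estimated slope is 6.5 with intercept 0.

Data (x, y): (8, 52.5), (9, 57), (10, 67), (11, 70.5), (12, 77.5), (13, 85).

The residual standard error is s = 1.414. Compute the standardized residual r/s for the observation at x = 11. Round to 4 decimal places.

ŷ = 6.5·11 = 71.5
r = 70.5 − 71.5 = -1
r/s = -1 / 1.414 = -0.7072

-0.7072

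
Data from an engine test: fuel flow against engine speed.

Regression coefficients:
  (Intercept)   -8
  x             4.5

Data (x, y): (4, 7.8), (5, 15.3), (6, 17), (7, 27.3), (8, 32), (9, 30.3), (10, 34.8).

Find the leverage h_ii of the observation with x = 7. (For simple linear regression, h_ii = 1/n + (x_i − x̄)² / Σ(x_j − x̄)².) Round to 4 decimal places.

x̄ = (4 + 5 + 6 + 7 + 8 + 9 + 10)/7 = 7
Σ(x − x̄)² = 9 + 4 + 1 + 0 + 1 + 4 + 9 = 28
h = 1/7 + (0)²/28 = 0.142857 + 0 = 0.1429

h = 0.1429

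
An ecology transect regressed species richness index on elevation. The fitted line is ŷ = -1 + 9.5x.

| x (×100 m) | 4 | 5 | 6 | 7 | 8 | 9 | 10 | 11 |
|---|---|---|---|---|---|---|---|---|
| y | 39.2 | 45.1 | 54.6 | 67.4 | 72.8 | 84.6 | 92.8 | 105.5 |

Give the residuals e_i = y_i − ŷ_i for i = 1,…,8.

2.2, -1.4, -1.4, 1.9, -2.2, 0.1, -1.2, 2

x=4: ŷ = -1 + 9.5·4 = 37; e = 39.2 − 37 = 2.2
x=5: ŷ = -1 + 9.5·5 = 46.5; e = 45.1 − 46.5 = -1.4
x=6: ŷ = -1 + 9.5·6 = 56; e = 54.6 − 56 = -1.4
x=7: ŷ = -1 + 9.5·7 = 65.5; e = 67.4 − 65.5 = 1.9
x=8: ŷ = -1 + 9.5·8 = 75; e = 72.8 − 75 = -2.2
x=9: ŷ = -1 + 9.5·9 = 84.5; e = 84.6 − 84.5 = 0.1
x=10: ŷ = -1 + 9.5·10 = 94; e = 92.8 − 94 = -1.2
x=11: ŷ = -1 + 9.5·11 = 103.5; e = 105.5 − 103.5 = 2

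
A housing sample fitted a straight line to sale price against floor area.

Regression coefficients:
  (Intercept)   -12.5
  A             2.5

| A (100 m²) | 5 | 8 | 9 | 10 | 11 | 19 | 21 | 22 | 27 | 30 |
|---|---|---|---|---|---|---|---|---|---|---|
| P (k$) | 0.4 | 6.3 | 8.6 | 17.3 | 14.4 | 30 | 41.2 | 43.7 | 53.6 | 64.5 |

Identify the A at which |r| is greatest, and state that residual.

A = 19, r = -5

A=5: ŷ = -12.5 + 2.5·5 = 0; r = 0.4 − 0 = 0.4
A=8: ŷ = -12.5 + 2.5·8 = 7.5; r = 6.3 − 7.5 = -1.2
A=9: ŷ = -12.5 + 2.5·9 = 10; r = 8.6 − 10 = -1.4
A=10: ŷ = -12.5 + 2.5·10 = 12.5; r = 17.3 − 12.5 = 4.8
A=11: ŷ = -12.5 + 2.5·11 = 15; r = 14.4 − 15 = -0.6
A=19: ŷ = -12.5 + 2.5·19 = 35; r = 30 − 35 = -5
A=21: ŷ = -12.5 + 2.5·21 = 40; r = 41.2 − 40 = 1.2
A=22: ŷ = -12.5 + 2.5·22 = 42.5; r = 43.7 − 42.5 = 1.2
A=27: ŷ = -12.5 + 2.5·27 = 55; r = 53.6 − 55 = -1.4
A=30: ŷ = -12.5 + 2.5·30 = 62.5; r = 64.5 − 62.5 = 2
Largest |r| is 5 at A = 19, residual -5.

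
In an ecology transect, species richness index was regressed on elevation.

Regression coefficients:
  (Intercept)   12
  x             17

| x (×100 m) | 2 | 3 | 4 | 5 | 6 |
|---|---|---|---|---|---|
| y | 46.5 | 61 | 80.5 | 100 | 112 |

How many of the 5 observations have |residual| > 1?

x=2: ŷ = 12 + 17·2 = 46; r = 46.5 − 46 = 0.5
x=3: ŷ = 12 + 17·3 = 63; r = 61 − 63 = -2
x=4: ŷ = 12 + 17·4 = 80; r = 80.5 − 80 = 0.5
x=5: ŷ = 12 + 17·5 = 97; r = 100 − 97 = 3
x=6: ŷ = 12 + 17·6 = 114; r = 112 − 114 = -2
|r| > 1: x=3 (|r|=2), x=5 (|r|=3), x=6 (|r|=2) → 3

3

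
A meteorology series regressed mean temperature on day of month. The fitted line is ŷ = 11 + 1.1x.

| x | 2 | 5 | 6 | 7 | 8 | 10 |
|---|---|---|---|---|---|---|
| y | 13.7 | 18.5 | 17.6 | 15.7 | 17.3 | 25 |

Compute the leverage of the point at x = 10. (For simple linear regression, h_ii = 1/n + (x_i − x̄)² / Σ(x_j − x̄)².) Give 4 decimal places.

h = 0.5268

x̄ = (2 + 5 + 6 + 7 + 8 + 10)/6 = 6.33333
Σ(x − x̄)² = 18.7778 + 1.77778 + 0.111111 + 0.444444 + 2.77778 + 13.4444 = 37.3333
h = 1/6 + (3.66667)²/37.3333 = 0.166667 + 0.360119 = 0.5268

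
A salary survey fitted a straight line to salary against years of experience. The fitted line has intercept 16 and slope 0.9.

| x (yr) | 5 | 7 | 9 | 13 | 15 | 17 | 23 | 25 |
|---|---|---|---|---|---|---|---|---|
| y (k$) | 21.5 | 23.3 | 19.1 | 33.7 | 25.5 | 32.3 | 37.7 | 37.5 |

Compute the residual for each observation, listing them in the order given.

1, 1, -5, 6, -4, 1, 1, -1

x=5: ŷ = 16 + 0.9·5 = 20.5; e = 21.5 − 20.5 = 1
x=7: ŷ = 16 + 0.9·7 = 22.3; e = 23.3 − 22.3 = 1
x=9: ŷ = 16 + 0.9·9 = 24.1; e = 19.1 − 24.1 = -5
x=13: ŷ = 16 + 0.9·13 = 27.7; e = 33.7 − 27.7 = 6
x=15: ŷ = 16 + 0.9·15 = 29.5; e = 25.5 − 29.5 = -4
x=17: ŷ = 16 + 0.9·17 = 31.3; e = 32.3 − 31.3 = 1
x=23: ŷ = 16 + 0.9·23 = 36.7; e = 37.7 − 36.7 = 1
x=25: ŷ = 16 + 0.9·25 = 38.5; e = 37.5 − 38.5 = -1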